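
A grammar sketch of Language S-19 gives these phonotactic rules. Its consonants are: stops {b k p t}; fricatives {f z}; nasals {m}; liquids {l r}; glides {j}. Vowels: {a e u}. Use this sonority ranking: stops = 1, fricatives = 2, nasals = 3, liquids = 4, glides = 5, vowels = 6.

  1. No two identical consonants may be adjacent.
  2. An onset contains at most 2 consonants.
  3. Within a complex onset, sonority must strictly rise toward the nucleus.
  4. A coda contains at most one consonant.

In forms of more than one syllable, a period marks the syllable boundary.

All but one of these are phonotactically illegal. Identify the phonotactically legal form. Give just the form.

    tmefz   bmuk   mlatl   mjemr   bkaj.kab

tmefz — violates constraint 4: syllable 1 coda /fz/ has 2 consonants (> 1) → phonotactically illegal
bmuk — σ1 onset /bm/ (1→3 rises), coda /k/ ok → phonotactically legal
mlatl — violates constraint 4: syllable 1 coda /tl/ has 2 consonants (> 1) → phonotactically illegal
mjemr — violates constraint 4: syllable 1 coda /mr/ has 2 consonants (> 1) → phonotactically illegal
bkaj.kab — violates constraint 3: syllable 1 onset /bk/: /b/ (stop, 1) → /k/ (stop, 1) does not rise → phonotactically illegal

bmuk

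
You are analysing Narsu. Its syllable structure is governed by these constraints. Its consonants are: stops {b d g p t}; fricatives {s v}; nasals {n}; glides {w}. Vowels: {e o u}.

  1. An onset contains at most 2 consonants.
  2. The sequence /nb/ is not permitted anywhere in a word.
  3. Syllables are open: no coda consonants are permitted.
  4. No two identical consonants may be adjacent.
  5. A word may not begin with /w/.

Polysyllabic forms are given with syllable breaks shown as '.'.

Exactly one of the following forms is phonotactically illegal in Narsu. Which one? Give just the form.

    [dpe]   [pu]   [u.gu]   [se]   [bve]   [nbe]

[dpe] — σ1 onset /dp/ (2C), coda /∅/ ok → phonotactically legal
[pu] — σ1 onset /p/, coda /∅/ ok → phonotactically legal
[u.gu] — σ1 onset /∅/, coda /∅/ ok; σ2 onset /g/, coda /∅/ ok → phonotactically legal
[se] — σ1 onset /s/, coda /∅/ ok → phonotactically legal
[bve] — σ1 onset /bv/ (2C), coda /∅/ ok → phonotactically legal
[nbe] — violates constraint 2: contains banned sequence /nb/ → phonotactically illegal

[nbe]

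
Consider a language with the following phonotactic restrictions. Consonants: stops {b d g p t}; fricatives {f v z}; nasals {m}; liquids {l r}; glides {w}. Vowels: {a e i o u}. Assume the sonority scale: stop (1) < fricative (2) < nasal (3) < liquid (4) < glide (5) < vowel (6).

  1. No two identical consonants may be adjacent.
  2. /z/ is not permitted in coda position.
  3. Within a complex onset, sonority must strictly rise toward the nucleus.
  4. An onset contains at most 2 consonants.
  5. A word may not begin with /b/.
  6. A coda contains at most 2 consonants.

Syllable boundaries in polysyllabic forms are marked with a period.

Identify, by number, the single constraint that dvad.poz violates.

dvad.poz: syllable 2 coda contains /z/.
This is a violation of constraint 2: "/z/ is not permitted in coda position."
The remaining constraints (1, 3, 4, 5, 6) are satisfied.

2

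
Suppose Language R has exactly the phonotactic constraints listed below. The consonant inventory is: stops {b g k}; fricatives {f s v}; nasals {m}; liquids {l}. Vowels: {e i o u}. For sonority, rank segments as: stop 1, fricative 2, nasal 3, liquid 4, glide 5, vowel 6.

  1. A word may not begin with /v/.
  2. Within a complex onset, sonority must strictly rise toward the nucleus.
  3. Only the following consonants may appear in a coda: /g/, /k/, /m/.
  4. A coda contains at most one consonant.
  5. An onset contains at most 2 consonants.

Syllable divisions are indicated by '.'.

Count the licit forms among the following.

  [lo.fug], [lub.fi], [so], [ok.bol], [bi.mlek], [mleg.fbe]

[lo.fug] — σ1 onset /l/, coda /∅/ ok; σ2 onset /f/, coda /g/ ok → licit
[lub.fi] — violates constraint 3: syllable 1 coda contains /b/, which is not a licensed coda consonant → illicit
[so] — σ1 onset /s/, coda /∅/ ok → licit
[ok.bol] — violates constraint 3: syllable 2 coda contains /l/, which is not a licensed coda consonant → illicit
[bi.mlek] — σ1 onset /b/, coda /∅/ ok; σ2 onset /ml/ (3→4 rises), coda /k/ ok → licit
[mleg.fbe] — violates constraint 2: syllable 2 onset /fb/: /f/ (fricative, 2) → /b/ (stop, 1) does not rise → illicit
Licit: [lo.fug], [so], [bi.mlek] → 3.

3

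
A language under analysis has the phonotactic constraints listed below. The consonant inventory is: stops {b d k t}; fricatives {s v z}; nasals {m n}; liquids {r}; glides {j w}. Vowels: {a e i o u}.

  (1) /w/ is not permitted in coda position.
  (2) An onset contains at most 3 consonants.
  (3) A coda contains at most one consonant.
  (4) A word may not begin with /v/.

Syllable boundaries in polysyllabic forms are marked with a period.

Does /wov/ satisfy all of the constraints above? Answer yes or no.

/wov/ — σ1 onset /w/, coda /v/ ok → licit

yes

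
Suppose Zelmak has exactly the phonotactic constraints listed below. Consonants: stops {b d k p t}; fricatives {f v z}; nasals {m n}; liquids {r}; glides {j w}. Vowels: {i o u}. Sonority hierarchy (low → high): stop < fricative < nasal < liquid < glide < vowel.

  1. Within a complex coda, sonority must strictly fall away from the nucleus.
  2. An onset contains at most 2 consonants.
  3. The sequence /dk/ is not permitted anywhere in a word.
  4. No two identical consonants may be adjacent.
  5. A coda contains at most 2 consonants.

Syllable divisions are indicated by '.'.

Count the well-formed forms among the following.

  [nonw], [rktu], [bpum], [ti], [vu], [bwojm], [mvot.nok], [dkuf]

[nonw] — violates constraint 1: syllable 1 coda /nw/: /n/ (nasal, 3) → /w/ (glide, 5) does not fall → ill-formed
[rktu] — violates constraint 2: syllable 1 onset /rkt/ has 3 consonants (> 2) → ill-formed
[bpum] — σ1 onset /bp/ (2C), coda /m/ ok → well-formed
[ti] — σ1 onset /t/, coda /∅/ ok → well-formed
[vu] — σ1 onset /v/, coda /∅/ ok → well-formed
[bwojm] — σ1 onset /bw/ (2C), coda /jm/ (5→3 falls) ok → well-formed
[mvot.nok] — σ1 onset /mv/ (2C), coda /t/ ok; σ2 onset /n/, coda /k/ ok → well-formed
[dkuf] — violates constraint 3: contains banned sequence /dk/ → ill-formed
Well-formed: [bpum], [ti], [vu], [bwojm], [mvot.nok] → 5.

5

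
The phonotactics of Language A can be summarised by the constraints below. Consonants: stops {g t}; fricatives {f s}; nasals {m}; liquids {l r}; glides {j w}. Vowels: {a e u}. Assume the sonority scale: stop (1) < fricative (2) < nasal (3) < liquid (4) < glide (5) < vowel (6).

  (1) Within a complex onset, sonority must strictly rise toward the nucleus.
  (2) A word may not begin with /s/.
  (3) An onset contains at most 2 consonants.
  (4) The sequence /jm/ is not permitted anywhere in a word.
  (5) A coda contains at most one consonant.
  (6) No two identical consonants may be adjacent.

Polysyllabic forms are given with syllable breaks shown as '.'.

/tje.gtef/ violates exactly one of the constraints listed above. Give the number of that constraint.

/tje.gtef/: syllable 2 onset /gt/: /g/ (stop, 1) → /t/ (stop, 1) does not rise.
This is a violation of constraint 1: "Within a complex onset, sonority must strictly rise toward the nucleus."
The remaining constraints (2, 3, 4, 5, 6) are satisfied.

1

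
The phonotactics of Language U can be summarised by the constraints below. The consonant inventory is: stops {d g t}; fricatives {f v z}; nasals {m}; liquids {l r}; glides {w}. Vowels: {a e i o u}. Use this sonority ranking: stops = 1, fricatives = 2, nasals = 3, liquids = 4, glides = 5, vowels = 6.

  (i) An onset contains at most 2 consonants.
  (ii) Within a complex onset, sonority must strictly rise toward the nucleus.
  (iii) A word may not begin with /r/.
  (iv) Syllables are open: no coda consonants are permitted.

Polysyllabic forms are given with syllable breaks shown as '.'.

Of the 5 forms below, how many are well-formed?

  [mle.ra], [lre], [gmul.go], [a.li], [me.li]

[mle.ra] — σ1 onset /ml/ (3→4 rises), coda /∅/ ok; σ2 onset /r/, coda /∅/ ok → well-formed
[lre] — violates constraint (ii): syllable 1 onset /lr/: /l/ (liquid, 4) → /r/ (liquid, 4) does not rise → ill-formed
[gmul.go] — violates constraint (iv): syllable 1 coda /l/ has 1 consonant (> 0) → ill-formed
[a.li] — σ1 onset /∅/, coda /∅/ ok; σ2 onset /l/, coda /∅/ ok → well-formed
[me.li] — σ1 onset /m/, coda /∅/ ok; σ2 onset /l/, coda /∅/ ok → well-formed
Well-formed: [mle.ra], [a.li], [me.li] → 3.

3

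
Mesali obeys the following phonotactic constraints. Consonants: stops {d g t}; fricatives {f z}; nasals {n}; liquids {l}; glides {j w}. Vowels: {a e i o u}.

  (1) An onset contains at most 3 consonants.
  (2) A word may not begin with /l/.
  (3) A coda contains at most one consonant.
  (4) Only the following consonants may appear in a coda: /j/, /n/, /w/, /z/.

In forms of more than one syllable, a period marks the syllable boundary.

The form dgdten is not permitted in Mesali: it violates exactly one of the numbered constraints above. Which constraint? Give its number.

1

dgdten: syllable 1 onset /dgdt/ has 4 consonants (> 3).
This is a violation of constraint 1: "An onset contains at most 3 consonants."
The remaining constraints (2, 3, 4) are satisfied.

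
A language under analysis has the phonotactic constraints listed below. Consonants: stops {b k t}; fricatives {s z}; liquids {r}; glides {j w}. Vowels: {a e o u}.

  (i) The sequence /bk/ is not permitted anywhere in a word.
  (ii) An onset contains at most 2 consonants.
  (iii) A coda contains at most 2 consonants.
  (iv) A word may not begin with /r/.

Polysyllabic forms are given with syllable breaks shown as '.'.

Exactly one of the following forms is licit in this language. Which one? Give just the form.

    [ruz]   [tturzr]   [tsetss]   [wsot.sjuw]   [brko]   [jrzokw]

[wsot.sjuw]

[ruz] — violates constraint (iv): word begins with /r/ → illicit
[tturzr] — violates constraint (iii): syllable 1 coda /rzr/ has 3 consonants (> 2) → illicit
[tsetss] — violates constraint (iii): syllable 1 coda /tss/ has 3 consonants (> 2) → illicit
[wsot.sjuw] — σ1 onset /ws/ (2C), coda /t/ ok; σ2 onset /sj/ (2C), coda /w/ ok → licit
[brko] — violates constraint (ii): syllable 1 onset /brk/ has 3 consonants (> 2) → illicit
[jrzokw] — violates constraint (ii): syllable 1 onset /jrz/ has 3 consonants (> 2) → illicit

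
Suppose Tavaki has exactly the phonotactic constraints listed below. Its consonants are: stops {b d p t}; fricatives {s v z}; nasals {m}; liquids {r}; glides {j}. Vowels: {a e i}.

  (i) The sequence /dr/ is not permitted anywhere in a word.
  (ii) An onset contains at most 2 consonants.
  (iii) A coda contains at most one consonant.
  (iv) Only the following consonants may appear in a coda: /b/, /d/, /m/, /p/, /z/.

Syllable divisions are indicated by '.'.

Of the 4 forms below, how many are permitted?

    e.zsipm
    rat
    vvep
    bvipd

1

e.zsipm — violates constraint (iii): syllable 2 coda /pm/ has 2 consonants (> 1) → not permitted
rat — violates constraint (iv): syllable 1 coda contains /t/, which is not a licensed coda consonant → not permitted
vvep — σ1 onset /vv/ (2C), coda /p/ ok → permitted
bvipd — violates constraint (iii): syllable 1 coda /pd/ has 2 consonants (> 1) → not permitted
Permitted: vvep → 1.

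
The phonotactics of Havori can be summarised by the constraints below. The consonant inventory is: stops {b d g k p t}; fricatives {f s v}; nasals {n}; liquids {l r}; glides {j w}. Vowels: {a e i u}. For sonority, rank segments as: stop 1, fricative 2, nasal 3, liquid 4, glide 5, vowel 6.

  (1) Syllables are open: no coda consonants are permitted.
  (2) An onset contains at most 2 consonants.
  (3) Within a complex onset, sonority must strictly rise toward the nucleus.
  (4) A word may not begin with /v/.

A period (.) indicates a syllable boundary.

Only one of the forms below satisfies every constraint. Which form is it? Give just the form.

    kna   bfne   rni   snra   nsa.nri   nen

kna

kna — σ1 onset /kn/ (1→3 rises), coda /∅/ ok → permitted
bfne — violates constraint 2: syllable 1 onset /bfn/ has 3 consonants (> 2) → not permitted
rni — violates constraint 3: syllable 1 onset /rn/: /r/ (liquid, 4) → /n/ (nasal, 3) does not rise → not permitted
snra — violates constraint 2: syllable 1 onset /snr/ has 3 consonants (> 2) → not permitted
nsa.nri — violates constraint 3: syllable 1 onset /ns/: /n/ (nasal, 3) → /s/ (fricative, 2) does not rise → not permitted
nen — violates constraint 1: syllable 1 coda /n/ has 1 consonant (> 0) → not permitted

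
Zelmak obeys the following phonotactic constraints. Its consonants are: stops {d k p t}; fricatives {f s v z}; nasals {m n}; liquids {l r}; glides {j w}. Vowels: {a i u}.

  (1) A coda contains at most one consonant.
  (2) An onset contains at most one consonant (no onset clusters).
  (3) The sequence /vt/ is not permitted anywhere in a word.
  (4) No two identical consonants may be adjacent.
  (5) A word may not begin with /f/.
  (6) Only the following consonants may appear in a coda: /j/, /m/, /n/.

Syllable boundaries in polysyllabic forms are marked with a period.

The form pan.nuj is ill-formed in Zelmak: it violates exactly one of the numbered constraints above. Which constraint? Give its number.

4

pan.nuj: adjacent identical consonants /nn/.
This is a violation of constraint 4: "No two identical consonants may be adjacent."
The remaining constraints (1, 2, 3, 5, 6) are satisfied.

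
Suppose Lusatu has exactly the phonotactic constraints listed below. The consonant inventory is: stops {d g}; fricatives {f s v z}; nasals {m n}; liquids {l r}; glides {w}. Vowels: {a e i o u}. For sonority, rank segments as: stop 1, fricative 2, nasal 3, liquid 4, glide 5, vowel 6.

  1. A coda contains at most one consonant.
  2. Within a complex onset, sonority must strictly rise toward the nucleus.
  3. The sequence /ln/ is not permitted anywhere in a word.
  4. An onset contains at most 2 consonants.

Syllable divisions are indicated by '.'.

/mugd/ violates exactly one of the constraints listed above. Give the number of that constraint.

1

/mugd/: syllable 1 coda /gd/ has 2 consonants (> 1).
This is a violation of constraint 1: "A coda contains at most one consonant."
The remaining constraints (2, 3, 4) are satisfied.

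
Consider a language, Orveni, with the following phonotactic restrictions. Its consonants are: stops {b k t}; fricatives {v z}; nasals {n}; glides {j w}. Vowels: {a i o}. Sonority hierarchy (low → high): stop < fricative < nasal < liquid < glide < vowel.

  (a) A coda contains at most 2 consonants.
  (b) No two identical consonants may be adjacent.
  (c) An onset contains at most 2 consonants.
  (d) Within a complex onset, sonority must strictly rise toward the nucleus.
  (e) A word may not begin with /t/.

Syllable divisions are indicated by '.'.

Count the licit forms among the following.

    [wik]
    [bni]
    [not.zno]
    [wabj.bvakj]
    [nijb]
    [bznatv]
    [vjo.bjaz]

[wik] — σ1 onset /w/, coda /k/ ok → licit
[bni] — σ1 onset /bn/ (1→3 rises), coda /∅/ ok → licit
[not.zno] — σ1 onset /n/, coda /t/ ok; σ2 onset /zn/ (2→3 rises), coda /∅/ ok → licit
[wabj.bvakj] — σ1 onset /w/, coda /bj/ (2C) ok; σ2 onset /bv/ (1→2 rises), coda /kj/ (2C) ok → licit
[nijb] — σ1 onset /n/, coda /jb/ (2C) ok → licit
[bznatv] — violates constraint (c): syllable 1 onset /bzn/ has 3 consonants (> 2) → illicit
[vjo.bjaz] — σ1 onset /vj/ (2→5 rises), coda /∅/ ok; σ2 onset /bj/ (1→5 rises), coda /z/ ok → licit
Licit: [wik], [bni], [not.zno], [wabj.bvakj], [nijb], [vjo.bjaz] → 6.

6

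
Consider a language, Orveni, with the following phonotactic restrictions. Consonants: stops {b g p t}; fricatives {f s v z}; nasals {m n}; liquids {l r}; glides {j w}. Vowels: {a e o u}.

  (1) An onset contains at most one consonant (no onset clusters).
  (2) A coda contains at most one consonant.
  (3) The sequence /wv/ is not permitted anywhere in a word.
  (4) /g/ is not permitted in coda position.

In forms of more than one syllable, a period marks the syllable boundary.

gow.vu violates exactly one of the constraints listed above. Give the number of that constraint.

gow.vu: contains banned sequence /wv/.
This is a violation of constraint 3: "The sequence /wv/ is not permitted anywhere in a word."
The remaining constraints (1, 2, 4) are satisfied.

3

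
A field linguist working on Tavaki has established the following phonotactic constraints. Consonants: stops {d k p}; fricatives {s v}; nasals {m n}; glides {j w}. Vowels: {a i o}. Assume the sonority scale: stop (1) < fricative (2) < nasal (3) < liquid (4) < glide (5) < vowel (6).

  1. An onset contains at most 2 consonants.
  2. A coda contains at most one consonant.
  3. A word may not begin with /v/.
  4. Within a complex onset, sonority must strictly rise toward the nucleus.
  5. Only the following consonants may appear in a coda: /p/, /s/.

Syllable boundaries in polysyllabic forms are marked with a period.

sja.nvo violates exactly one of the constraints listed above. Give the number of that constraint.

sja.nvo: syllable 2 onset /nv/: /n/ (nasal, 3) → /v/ (fricative, 2) does not rise.
This is a violation of constraint 4: "Within a complex onset, sonority must strictly rise toward the nucleus."
The remaining constraints (1, 2, 3, 5) are satisfied.

4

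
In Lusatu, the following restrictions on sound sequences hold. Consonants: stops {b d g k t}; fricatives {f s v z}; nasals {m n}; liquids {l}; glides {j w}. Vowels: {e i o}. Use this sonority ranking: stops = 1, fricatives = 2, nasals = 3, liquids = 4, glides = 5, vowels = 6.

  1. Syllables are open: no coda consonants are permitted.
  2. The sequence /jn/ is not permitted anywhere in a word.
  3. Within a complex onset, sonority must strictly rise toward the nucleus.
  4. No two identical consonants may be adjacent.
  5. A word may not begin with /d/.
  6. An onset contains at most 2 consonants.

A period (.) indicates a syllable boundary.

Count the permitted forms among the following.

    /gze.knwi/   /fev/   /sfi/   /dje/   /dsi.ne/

/gze.knwi/ — violates constraint 6: syllable 2 onset /knw/ has 3 consonants (> 2) → not permitted
/fev/ — violates constraint 1: syllable 1 coda /v/ has 1 consonant (> 0) → not permitted
/sfi/ — violates constraint 3: syllable 1 onset /sf/: /s/ (fricative, 2) → /f/ (fricative, 2) does not rise → not permitted
/dje/ — violates constraint 5: word begins with /d/ → not permitted
/dsi.ne/ — violates constraint 5: word begins with /d/ → not permitted
No form is permitted → 0.

0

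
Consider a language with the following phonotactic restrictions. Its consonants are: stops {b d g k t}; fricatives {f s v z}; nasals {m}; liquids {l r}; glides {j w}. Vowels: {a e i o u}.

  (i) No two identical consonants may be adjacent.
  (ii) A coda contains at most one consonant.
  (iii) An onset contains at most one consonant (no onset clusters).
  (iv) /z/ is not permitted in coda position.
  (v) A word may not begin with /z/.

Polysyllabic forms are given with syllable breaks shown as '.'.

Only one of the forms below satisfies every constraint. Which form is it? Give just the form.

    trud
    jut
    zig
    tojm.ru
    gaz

trud — violates constraint (iii): syllable 1 onset /tr/ has 2 consonants (> 1) → not permitted
jut — σ1 onset /j/, coda /t/ ok → permitted
zig — violates constraint (v): word begins with /z/ → not permitted
tojm.ru — violates constraint (ii): syllable 1 coda /jm/ has 2 consonants (> 1) → not permitted
gaz — violates constraint (iv): syllable 1 coda contains /z/ → not permitted

jut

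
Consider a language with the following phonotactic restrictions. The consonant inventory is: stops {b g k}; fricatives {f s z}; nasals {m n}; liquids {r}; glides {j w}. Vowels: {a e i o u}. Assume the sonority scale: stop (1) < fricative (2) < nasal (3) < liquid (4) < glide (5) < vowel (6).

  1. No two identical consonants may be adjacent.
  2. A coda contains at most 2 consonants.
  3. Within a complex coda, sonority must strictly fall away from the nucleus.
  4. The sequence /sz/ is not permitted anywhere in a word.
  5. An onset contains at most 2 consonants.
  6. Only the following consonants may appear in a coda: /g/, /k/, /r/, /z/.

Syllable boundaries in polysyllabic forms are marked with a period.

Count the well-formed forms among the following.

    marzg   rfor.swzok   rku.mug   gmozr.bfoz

1

marzg — violates constraint 2: syllable 1 coda /rzg/ has 3 consonants (> 2) → ill-formed
rfor.swzok — violates constraint 5: syllable 2 onset /swz/ has 3 consonants (> 2) → ill-formed
rku.mug — σ1 onset /rk/ (2C), coda /∅/ ok; σ2 onset /m/, coda /g/ ok → well-formed
gmozr.bfoz — violates constraint 3: syllable 1 coda /zr/: /z/ (fricative, 2) → /r/ (liquid, 4) does not fall → ill-formed
Well-formed: rku.mug → 1.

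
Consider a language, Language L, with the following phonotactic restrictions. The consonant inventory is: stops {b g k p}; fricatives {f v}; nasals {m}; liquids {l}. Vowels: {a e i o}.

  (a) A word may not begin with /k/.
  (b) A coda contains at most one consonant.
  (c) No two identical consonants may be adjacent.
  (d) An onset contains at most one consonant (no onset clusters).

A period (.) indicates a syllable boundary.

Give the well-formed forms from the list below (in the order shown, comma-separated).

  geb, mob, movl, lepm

geb, mob

geb — σ1 onset /g/, coda /b/ ok → well-formed
mob — σ1 onset /m/, coda /b/ ok → well-formed
movl — violates constraint (b): syllable 1 coda /vl/ has 2 consonants (> 1) → ill-formed
lepm — violates constraint (b): syllable 1 coda /pm/ has 2 consonants (> 1) → ill-formed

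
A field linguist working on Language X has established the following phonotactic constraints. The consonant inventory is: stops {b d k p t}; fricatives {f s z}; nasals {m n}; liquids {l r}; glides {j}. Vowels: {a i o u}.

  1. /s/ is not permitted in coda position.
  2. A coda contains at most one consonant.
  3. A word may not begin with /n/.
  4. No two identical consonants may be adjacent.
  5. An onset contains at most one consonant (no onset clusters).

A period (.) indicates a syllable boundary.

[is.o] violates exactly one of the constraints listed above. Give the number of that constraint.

[is.o]: syllable 1 coda contains /s/.
This is a violation of constraint 1: "/s/ is not permitted in coda position."
The remaining constraints (2, 3, 4, 5) are satisfied.

1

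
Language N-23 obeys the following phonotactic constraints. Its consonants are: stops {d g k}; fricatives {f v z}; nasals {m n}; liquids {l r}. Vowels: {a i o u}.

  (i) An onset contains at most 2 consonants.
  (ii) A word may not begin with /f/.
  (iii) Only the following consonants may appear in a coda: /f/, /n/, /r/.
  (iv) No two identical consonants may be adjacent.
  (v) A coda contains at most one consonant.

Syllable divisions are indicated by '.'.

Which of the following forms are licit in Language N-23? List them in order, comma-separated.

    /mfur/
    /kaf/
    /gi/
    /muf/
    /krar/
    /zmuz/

/mfur/, /kaf/, /gi/, /muf/, /krar/

/mfur/ — σ1 onset /mf/ (2C), coda /r/ ok → licit
/kaf/ — σ1 onset /k/, coda /f/ ok → licit
/gi/ — σ1 onset /g/, coda /∅/ ok → licit
/muf/ — σ1 onset /m/, coda /f/ ok → licit
/krar/ — σ1 onset /kr/ (2C), coda /r/ ok → licit
/zmuz/ — violates constraint (iii): syllable 1 coda contains /z/, which is not a licensed coda consonant → illicit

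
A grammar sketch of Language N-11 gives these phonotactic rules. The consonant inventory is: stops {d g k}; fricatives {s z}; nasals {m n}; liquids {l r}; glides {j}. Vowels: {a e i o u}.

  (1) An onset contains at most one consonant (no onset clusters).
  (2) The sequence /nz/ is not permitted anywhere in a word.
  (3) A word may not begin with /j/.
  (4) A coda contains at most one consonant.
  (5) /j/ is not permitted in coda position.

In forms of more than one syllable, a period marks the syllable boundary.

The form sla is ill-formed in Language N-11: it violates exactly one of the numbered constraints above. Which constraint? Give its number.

1

sla: syllable 1 onset /sl/ has 2 consonants (> 1).
This is a violation of constraint 1: "An onset contains at most one consonant (no onset clusters)."
The remaining constraints (2, 3, 4, 5) are satisfied.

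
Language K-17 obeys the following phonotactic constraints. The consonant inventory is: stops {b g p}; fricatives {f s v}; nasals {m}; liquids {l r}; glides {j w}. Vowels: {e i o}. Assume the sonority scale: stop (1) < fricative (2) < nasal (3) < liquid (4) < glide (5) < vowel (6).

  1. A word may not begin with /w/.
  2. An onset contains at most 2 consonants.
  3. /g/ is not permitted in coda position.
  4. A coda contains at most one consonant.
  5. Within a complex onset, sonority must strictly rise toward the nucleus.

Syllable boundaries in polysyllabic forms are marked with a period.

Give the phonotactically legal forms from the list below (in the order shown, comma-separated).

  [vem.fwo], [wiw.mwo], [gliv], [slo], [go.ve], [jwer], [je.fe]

[vem.fwo], [gliv], [slo], [go.ve], [je.fe]

[vem.fwo] — σ1 onset /v/, coda /m/ ok; σ2 onset /fw/ (2→5 rises), coda /∅/ ok → phonotactically legal
[wiw.mwo] — violates constraint 1: word begins with /w/ → phonotactically illegal
[gliv] — σ1 onset /gl/ (1→4 rises), coda /v/ ok → phonotactically legal
[slo] — σ1 onset /sl/ (2→4 rises), coda /∅/ ok → phonotactically legal
[go.ve] — σ1 onset /g/, coda /∅/ ok; σ2 onset /v/, coda /∅/ ok → phonotactically legal
[jwer] — violates constraint 5: syllable 1 onset /jw/: /j/ (glide, 5) → /w/ (glide, 5) does not rise → phonotactically illegal
[je.fe] — σ1 onset /j/, coda /∅/ ok; σ2 onset /f/, coda /∅/ ok → phonotactically legal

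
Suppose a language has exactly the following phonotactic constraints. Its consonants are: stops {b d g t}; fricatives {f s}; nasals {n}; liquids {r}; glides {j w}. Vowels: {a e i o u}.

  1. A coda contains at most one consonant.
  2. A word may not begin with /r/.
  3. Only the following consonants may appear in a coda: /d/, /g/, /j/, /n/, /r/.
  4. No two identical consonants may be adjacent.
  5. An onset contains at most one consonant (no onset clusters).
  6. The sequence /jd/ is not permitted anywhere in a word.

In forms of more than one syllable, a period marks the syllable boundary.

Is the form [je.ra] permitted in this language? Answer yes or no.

yes

[je.ra] — σ1 onset /j/, coda /∅/ ok; σ2 onset /r/, coda /∅/ ok → permitted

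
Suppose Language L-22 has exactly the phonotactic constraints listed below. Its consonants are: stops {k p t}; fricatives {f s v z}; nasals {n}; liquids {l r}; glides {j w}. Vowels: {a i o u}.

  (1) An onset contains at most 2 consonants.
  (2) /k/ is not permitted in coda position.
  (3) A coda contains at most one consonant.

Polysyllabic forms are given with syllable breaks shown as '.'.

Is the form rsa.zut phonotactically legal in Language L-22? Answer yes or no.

yes

rsa.zut — σ1 onset /rs/ (2C), coda /∅/ ok; σ2 onset /z/, coda /t/ ok → phonotactically legal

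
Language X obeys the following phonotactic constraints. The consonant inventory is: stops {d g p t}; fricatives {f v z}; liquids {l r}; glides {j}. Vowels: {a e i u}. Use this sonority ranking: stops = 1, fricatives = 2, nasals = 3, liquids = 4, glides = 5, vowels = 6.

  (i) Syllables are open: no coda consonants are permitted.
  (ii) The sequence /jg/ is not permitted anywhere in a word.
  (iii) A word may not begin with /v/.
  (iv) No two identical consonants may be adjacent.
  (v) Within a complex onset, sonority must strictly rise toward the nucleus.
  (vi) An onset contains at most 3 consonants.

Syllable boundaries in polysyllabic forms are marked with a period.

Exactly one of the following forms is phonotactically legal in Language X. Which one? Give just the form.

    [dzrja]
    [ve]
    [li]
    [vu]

[li]

[dzrja] — violates constraint (vi): syllable 1 onset /dzrj/ has 4 consonants (> 3) → phonotactically illegal
[ve] — violates constraint (iii): word begins with /v/ → phonotactically illegal
[li] — σ1 onset /l/, coda /∅/ ok → phonotactically legal
[vu] — violates constraint (iii): word begins with /v/ → phonotactically illegal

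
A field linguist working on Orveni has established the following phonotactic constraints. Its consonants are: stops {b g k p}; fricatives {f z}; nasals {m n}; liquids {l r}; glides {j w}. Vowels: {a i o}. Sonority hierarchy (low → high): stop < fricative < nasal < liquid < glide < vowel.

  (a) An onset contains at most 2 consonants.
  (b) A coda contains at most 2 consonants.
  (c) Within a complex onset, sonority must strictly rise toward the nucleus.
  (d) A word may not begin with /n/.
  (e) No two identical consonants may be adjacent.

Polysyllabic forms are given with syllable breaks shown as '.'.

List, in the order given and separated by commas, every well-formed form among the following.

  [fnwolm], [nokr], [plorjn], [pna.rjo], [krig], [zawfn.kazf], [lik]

[fnwolm] — violates constraint (a): syllable 1 onset /fnw/ has 3 consonants (> 2) → ill-formed
[nokr] — violates constraint (d): word begins with /n/ → ill-formed
[plorjn] — violates constraint (b): syllable 1 coda /rjn/ has 3 consonants (> 2) → ill-formed
[pna.rjo] — σ1 onset /pn/ (1→3 rises), coda /∅/ ok; σ2 onset /rj/ (4→5 rises), coda /∅/ ok → well-formed
[krig] — σ1 onset /kr/ (1→4 rises), coda /g/ ok → well-formed
[zawfn.kazf] — violates constraint (b): syllable 1 coda /wfn/ has 3 consonants (> 2) → ill-formed
[lik] — σ1 onset /l/, coda /k/ ok → well-formed

[pna.rjo], [krig], [lik]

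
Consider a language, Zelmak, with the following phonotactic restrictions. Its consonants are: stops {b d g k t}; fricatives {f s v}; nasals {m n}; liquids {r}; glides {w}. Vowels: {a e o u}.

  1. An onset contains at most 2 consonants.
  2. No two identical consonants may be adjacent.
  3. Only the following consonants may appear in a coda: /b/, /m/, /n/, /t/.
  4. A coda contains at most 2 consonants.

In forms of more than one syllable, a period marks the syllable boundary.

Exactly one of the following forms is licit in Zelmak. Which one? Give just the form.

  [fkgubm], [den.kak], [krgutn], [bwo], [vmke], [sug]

[bwo]

[fkgubm] — violates constraint 1: syllable 1 onset /fkg/ has 3 consonants (> 2) → illicit
[den.kak] — violates constraint 3: syllable 2 coda contains /k/, which is not a licensed coda consonant → illicit
[krgutn] — violates constraint 1: syllable 1 onset /krg/ has 3 consonants (> 2) → illicit
[bwo] — σ1 onset /bw/ (2C), coda /∅/ ok → licit
[vmke] — violates constraint 1: syllable 1 onset /vmk/ has 3 consonants (> 2) → illicit
[sug] — violates constraint 3: syllable 1 coda contains /g/, which is not a licensed coda consonant → illicit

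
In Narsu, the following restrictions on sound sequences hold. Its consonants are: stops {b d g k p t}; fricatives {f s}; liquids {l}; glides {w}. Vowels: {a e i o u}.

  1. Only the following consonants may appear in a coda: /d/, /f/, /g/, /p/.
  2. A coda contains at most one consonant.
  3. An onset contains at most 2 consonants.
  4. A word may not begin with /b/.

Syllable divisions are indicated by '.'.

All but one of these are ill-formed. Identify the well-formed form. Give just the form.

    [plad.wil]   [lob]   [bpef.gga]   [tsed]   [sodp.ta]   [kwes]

[plad.wil] — violates constraint 1: syllable 2 coda contains /l/, which is not a licensed coda consonant → ill-formed
[lob] — violates constraint 1: syllable 1 coda contains /b/, which is not a licensed coda consonant → ill-formed
[bpef.gga] — violates constraint 4: word begins with /b/ → ill-formed
[tsed] — σ1 onset /ts/ (2C), coda /d/ ok → well-formed
[sodp.ta] — violates constraint 2: syllable 1 coda /dp/ has 2 consonants (> 1) → ill-formed
[kwes] — violates constraint 1: syllable 1 coda contains /s/, which is not a licensed coda consonant → ill-formed

[tsed]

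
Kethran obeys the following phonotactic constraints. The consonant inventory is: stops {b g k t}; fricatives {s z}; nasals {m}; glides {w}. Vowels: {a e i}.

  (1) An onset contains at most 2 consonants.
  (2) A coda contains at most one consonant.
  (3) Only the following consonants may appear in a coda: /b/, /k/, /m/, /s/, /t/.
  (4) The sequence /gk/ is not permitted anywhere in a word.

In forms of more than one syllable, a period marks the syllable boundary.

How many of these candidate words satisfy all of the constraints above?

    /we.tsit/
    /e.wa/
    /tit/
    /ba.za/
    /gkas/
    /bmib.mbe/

5

/we.tsit/ — σ1 onset /w/, coda /∅/ ok; σ2 onset /ts/ (2C), coda /t/ ok → well-formed
/e.wa/ — σ1 onset /∅/, coda /∅/ ok; σ2 onset /w/, coda /∅/ ok → well-formed
/tit/ — σ1 onset /t/, coda /t/ ok → well-formed
/ba.za/ — σ1 onset /b/, coda /∅/ ok; σ2 onset /z/, coda /∅/ ok → well-formed
/gkas/ — violates constraint 4: contains banned sequence /gk/ → ill-formed
/bmib.mbe/ — σ1 onset /bm/ (2C), coda /b/ ok; σ2 onset /mb/ (2C), coda /∅/ ok → well-formed
Well-formed: /we.tsit/, /e.wa/, /tit/, /ba.za/, /bmib.mbe/ → 5.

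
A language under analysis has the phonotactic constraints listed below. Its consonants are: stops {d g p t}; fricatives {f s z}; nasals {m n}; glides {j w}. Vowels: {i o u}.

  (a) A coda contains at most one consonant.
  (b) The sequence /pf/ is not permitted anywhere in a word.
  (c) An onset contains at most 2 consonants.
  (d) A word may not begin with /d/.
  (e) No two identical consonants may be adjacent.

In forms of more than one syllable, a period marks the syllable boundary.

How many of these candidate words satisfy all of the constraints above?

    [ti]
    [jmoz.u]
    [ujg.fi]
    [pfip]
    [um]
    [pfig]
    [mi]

[ti] — σ1 onset /t/, coda /∅/ ok → phonotactically legal
[jmoz.u] — σ1 onset /jm/ (2C), coda /z/ ok; σ2 onset /∅/, coda /∅/ ok → phonotactically legal
[ujg.fi] — violates constraint (a): syllable 1 coda /jg/ has 2 consonants (> 1) → phonotactically illegal
[pfip] — violates constraint (b): contains banned sequence /pf/ → phonotactically illegal
[um] — σ1 onset /∅/, coda /m/ ok → phonotactically legal
[pfig] — violates constraint (b): contains banned sequence /pf/ → phonotactically illegal
[mi] — σ1 onset /m/, coda /∅/ ok → phonotactically legal
Phonotactically legal: [ti], [jmoz.u], [um], [mi] → 4.

4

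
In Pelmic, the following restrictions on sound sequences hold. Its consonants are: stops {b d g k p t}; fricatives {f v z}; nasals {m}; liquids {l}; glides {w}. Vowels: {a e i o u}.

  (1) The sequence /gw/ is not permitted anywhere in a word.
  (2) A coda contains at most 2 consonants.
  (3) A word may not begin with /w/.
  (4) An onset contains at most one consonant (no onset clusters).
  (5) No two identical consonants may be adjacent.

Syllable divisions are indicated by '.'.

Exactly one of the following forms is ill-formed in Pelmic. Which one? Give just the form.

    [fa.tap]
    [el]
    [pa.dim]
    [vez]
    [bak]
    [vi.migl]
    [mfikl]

[fa.tap] — σ1 onset /f/, coda /∅/ ok; σ2 onset /t/, coda /p/ ok → well-formed
[el] — σ1 onset /∅/, coda /l/ ok → well-formed
[pa.dim] — σ1 onset /p/, coda /∅/ ok; σ2 onset /d/, coda /m/ ok → well-formed
[vez] — σ1 onset /v/, coda /z/ ok → well-formed
[bak] — σ1 onset /b/, coda /k/ ok → well-formed
[vi.migl] — σ1 onset /v/, coda /∅/ ok; σ2 onset /m/, coda /gl/ (2C) ok → well-formed
[mfikl] — violates constraint 4: syllable 1 onset /mf/ has 2 consonants (> 1) → ill-formed

[mfikl]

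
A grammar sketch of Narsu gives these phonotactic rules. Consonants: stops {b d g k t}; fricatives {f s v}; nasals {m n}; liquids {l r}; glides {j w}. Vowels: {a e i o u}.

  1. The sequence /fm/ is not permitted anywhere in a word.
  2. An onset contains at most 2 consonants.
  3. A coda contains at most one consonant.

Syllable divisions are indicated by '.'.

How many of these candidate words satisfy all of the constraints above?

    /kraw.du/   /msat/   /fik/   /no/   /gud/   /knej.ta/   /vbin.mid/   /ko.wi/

8

/kraw.du/ — σ1 onset /kr/ (2C), coda /w/ ok; σ2 onset /d/, coda /∅/ ok → well-formed
/msat/ — σ1 onset /ms/ (2C), coda /t/ ok → well-formed
/fik/ — σ1 onset /f/, coda /k/ ok → well-formed
/no/ — σ1 onset /n/, coda /∅/ ok → well-formed
/gud/ — σ1 onset /g/, coda /d/ ok → well-formed
/knej.ta/ — σ1 onset /kn/ (2C), coda /j/ ok; σ2 onset /t/, coda /∅/ ok → well-formed
/vbin.mid/ — σ1 onset /vb/ (2C), coda /n/ ok; σ2 onset /m/, coda /d/ ok → well-formed
/ko.wi/ — σ1 onset /k/, coda /∅/ ok; σ2 onset /w/, coda /∅/ ok → well-formed
Well-formed: /kraw.du/, /msat/, /fik/, /no/, /gud/, /knej.ta/, /vbin.mid/, /ko.wi/ → 8.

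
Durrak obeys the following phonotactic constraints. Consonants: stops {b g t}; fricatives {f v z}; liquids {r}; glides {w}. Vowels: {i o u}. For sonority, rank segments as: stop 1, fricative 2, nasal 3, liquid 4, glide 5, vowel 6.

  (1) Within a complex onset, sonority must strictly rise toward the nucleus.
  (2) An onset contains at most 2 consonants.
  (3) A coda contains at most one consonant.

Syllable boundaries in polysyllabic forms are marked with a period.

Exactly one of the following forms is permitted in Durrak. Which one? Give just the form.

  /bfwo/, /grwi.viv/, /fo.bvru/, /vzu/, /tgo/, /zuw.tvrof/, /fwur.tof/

/fwur.tof/

/bfwo/ — violates constraint 2: syllable 1 onset /bfw/ has 3 consonants (> 2) → not permitted
/grwi.viv/ — violates constraint 2: syllable 1 onset /grw/ has 3 consonants (> 2) → not permitted
/fo.bvru/ — violates constraint 2: syllable 2 onset /bvr/ has 3 consonants (> 2) → not permitted
/vzu/ — violates constraint 1: syllable 1 onset /vz/: /v/ (fricative, 2) → /z/ (fricative, 2) does not rise → not permitted
/tgo/ — violates constraint 1: syllable 1 onset /tg/: /t/ (stop, 1) → /g/ (stop, 1) does not rise → not permitted
/zuw.tvrof/ — violates constraint 2: syllable 2 onset /tvr/ has 3 consonants (> 2) → not permitted
/fwur.tof/ — σ1 onset /fw/ (2→5 rises), coda /r/ ok; σ2 onset /t/, coda /f/ ok → permitted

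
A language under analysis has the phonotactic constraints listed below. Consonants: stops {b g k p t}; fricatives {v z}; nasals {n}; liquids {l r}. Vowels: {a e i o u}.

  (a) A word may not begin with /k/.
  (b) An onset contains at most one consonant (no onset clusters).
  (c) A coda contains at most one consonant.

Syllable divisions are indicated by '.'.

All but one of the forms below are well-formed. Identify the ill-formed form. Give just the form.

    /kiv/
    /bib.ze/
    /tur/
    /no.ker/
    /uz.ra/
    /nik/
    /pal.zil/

/kiv/ — violates constraint (a): word begins with /k/ → ill-formed
/bib.ze/ — σ1 onset /b/, coda /b/ ok; σ2 onset /z/, coda /∅/ ok → well-formed
/tur/ — σ1 onset /t/, coda /r/ ok → well-formed
/no.ker/ — σ1 onset /n/, coda /∅/ ok; σ2 onset /k/, coda /r/ ok → well-formed
/uz.ra/ — σ1 onset /∅/, coda /z/ ok; σ2 onset /r/, coda /∅/ ok → well-formed
/nik/ — σ1 onset /n/, coda /k/ ok → well-formed
/pal.zil/ — σ1 onset /p/, coda /l/ ok; σ2 onset /z/, coda /l/ ok → well-formed

/kiv/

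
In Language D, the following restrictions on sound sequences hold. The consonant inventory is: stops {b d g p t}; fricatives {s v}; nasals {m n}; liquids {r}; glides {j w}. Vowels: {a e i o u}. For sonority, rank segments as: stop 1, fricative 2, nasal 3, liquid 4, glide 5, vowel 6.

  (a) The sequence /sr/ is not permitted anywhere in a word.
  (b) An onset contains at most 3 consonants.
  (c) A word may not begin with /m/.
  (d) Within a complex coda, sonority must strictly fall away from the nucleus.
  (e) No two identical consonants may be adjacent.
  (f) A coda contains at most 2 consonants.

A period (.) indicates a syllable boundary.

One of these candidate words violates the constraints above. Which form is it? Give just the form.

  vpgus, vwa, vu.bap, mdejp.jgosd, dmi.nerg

vpgus — σ1 onset /vpg/ (3C), coda /s/ ok → licit
vwa — σ1 onset /vw/ (2C), coda /∅/ ok → licit
vu.bap — σ1 onset /v/, coda /∅/ ok; σ2 onset /b/, coda /p/ ok → licit
mdejp.jgosd — violates constraint (c): word begins with /m/ → illicit
dmi.nerg — σ1 onset /dm/ (2C), coda /∅/ ok; σ2 onset /n/, coda /rg/ (4→1 falls) ok → licit

mdejp.jgosd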